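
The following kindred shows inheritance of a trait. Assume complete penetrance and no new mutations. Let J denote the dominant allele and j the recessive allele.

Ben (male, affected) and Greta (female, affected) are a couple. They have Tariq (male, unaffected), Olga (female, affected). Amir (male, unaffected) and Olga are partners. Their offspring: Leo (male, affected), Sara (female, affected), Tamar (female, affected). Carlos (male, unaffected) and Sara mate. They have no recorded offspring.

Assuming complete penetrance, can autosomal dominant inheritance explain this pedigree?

A consistent assignment under autosomal dominant exists: Ben Jj, Greta Jj, Tariq jj, Olga JJ, Amir jj, Leo Jj, Sara Jj, Tamar Jj, Carlos jj.
In this assignment every recorded phenotype matches its genotype and every non-founder's genotype is obtainable from its parents' genotypes, so the pedigree is consistent.

Yes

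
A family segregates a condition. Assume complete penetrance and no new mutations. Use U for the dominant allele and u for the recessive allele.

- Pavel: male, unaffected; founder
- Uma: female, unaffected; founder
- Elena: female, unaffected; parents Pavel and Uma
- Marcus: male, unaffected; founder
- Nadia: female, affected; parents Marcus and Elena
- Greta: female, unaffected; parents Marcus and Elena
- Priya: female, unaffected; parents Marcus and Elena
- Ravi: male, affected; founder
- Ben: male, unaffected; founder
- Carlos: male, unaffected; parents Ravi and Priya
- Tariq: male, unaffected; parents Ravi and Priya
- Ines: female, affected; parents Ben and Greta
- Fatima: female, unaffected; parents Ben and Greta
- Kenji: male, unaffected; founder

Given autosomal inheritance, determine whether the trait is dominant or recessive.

recessive

Marcus and Elena are both unaffected yet have an affected child Nadia. Under dominance, an affected child requires at least one affected parent, so the trait cannot be dominant.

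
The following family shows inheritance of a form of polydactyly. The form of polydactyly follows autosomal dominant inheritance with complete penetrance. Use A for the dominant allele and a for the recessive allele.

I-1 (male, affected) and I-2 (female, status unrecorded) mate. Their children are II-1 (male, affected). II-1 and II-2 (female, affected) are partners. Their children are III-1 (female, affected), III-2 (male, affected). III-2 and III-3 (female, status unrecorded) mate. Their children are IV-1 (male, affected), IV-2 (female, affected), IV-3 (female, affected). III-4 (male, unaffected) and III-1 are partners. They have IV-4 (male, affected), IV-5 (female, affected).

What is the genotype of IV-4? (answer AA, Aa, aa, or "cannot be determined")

Aa

From phenotype alone, IV-4 is AA or Aa.
IV-4 is affected so carries A and received a from III-4 (aa), so IV-4 is Aa.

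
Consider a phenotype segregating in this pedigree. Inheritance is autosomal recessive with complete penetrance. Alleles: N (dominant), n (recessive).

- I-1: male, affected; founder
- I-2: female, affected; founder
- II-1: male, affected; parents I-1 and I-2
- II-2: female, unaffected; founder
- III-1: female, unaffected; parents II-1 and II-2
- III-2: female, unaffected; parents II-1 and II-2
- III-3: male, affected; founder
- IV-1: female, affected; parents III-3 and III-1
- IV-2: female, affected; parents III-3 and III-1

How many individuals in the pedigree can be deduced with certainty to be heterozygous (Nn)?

Obligate heterozygotes: III-1 is unaffected so carries N and received n from II-1 (nn), so III-1 is Nn; III-2 is unaffected so carries N and received n from II-1 (nn), so III-2 is Nn.
Every other individual is either homozygous by phenotype or has at least one consistent homozygous assignment, so the count is 2.

2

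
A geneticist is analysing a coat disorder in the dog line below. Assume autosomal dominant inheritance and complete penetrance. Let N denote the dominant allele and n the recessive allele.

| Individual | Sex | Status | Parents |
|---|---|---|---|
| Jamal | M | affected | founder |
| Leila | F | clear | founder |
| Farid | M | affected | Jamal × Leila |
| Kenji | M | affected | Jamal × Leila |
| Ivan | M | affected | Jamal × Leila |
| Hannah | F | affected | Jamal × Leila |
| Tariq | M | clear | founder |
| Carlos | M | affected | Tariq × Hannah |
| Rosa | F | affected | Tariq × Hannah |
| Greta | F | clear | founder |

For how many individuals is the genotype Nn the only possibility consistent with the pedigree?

6

Obligate heterozygotes: Farid is affected so carries N and received n from Leila (nn), so Farid is Nn; Kenji is affected so carries N and received n from Leila (nn), so Kenji is Nn; Ivan is affected so carries N and received n from Leila (nn), so Ivan is Nn; Hannah is affected so carries N and received n from Leila (nn), so Hannah is Nn; Carlos is affected so carries N and received n from Tariq (nn), so Carlos is Nn; Rosa is affected so carries N and received n from Tariq (nn), so Rosa is Nn.
Every other individual is either homozygous by phenotype or has at least one consistent homozygous assignment, so the count is 6.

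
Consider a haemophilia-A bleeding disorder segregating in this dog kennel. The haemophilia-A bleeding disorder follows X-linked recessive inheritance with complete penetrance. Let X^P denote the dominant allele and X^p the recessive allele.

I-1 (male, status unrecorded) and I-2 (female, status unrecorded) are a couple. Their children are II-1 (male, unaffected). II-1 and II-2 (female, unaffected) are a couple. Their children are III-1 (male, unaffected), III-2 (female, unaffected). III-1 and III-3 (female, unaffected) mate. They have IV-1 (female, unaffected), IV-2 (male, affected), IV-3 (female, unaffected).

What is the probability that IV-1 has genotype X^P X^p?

1/2

III-1 is unaffected, so III-1 is X^P Y.
III-3 is unaffected so carries P and passed p to IV-2 (X^p Y), so III-3 is X^P X^p.
Their cross gives offspring ratios 1/2 X^P X^P : 1/2 X^P X^p. Conditioning on IV-1 being unaffected, P(X^P X^p) = 1/2 / 1 = 1/2.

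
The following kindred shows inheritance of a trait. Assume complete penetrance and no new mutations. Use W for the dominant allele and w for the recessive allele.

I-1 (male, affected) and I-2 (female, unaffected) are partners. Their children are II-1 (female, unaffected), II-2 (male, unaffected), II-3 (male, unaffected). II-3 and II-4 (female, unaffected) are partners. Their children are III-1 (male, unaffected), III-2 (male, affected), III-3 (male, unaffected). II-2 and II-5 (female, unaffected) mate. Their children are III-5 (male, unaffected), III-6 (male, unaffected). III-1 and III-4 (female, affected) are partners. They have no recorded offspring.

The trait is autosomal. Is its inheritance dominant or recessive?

recessive

II-3 and II-4 are both unaffected yet have an affected child III-2. Under dominance, an affected child requires at least one affected parent, so the trait cannot be dominant.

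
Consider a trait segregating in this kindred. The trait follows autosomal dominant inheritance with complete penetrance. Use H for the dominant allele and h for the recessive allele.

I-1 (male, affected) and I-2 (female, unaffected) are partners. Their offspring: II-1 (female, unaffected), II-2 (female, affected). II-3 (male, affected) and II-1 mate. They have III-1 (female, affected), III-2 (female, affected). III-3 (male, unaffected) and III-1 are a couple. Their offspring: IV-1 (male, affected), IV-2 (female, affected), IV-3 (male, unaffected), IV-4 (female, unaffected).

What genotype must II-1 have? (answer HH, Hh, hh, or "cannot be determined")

II-1 is unaffected, so II-1 is hh.

hh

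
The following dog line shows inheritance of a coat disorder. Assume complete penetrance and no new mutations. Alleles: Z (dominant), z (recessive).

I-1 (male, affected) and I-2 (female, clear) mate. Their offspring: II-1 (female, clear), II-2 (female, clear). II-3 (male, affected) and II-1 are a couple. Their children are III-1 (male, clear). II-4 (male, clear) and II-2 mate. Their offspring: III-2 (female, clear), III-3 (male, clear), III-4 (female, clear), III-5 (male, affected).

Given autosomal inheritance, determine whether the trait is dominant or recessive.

recessive

II-4 and II-2 are both clear yet have an affected child III-5. Under dominance, an affected child requires at least one affected parent, so the trait cannot be dominant.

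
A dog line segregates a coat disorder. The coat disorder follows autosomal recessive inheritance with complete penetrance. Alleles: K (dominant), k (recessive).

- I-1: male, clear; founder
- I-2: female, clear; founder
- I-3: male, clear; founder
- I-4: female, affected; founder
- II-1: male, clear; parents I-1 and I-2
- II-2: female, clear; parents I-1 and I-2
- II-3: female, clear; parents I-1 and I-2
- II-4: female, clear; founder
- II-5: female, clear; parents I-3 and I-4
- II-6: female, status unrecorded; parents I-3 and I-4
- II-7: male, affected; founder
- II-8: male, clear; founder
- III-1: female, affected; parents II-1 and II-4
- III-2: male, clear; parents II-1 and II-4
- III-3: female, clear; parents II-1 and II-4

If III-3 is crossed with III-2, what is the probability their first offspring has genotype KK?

4/9

II-1 is clear so carries K and passed k to III-1 (kk), so II-1 is Kk.
II-4 is clear so carries K and passed k to III-1 (kk), so II-4 is Kk.
III-3 is a clear offspring of II-1 (Kk) × II-4 (Kk), whose cross gives 1/4 KK : 1/2 Kk : 1/4 kk; conditioning on being clear, III-3 is KK with probability 1/3, Kk with probability 2/3.
III-2 is a clear offspring of II-1 (Kk) × II-4 (Kk), whose cross gives 1/4 KK : 1/2 Kk : 1/4 kk; conditioning on being clear, III-2 is KK with probability 1/3, Kk with probability 2/3.
Summing over parental genotype combinations, P(offspring has genotype KK) = 1/9·1 + 2/9·1/2 + 2/9·1/2 + 4/9·1/4 = 4/9.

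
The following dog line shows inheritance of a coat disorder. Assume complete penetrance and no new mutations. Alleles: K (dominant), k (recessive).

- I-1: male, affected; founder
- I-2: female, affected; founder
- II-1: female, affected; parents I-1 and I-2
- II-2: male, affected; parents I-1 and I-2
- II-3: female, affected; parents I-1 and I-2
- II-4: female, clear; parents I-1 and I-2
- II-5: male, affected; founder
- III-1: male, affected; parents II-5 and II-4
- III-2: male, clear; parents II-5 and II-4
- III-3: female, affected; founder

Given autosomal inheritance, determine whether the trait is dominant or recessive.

dominant

I-1 and I-2 are both affected yet have a clear child II-4. Under a recessive model two affected parents are homozygous and every child would be affected, so the trait cannot be recessive.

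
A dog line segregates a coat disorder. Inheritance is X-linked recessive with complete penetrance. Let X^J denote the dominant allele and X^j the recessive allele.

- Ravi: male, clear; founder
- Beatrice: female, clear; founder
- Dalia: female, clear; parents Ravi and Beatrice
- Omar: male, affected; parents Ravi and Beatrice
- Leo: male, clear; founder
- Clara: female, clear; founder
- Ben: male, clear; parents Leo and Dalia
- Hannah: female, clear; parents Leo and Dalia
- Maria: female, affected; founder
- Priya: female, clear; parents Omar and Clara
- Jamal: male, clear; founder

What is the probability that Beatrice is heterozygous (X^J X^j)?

1

Beatrice is clear so carries J and passed j to Omar (X^j Y), so Beatrice is X^J X^j, giving P(X^J X^j) = 1.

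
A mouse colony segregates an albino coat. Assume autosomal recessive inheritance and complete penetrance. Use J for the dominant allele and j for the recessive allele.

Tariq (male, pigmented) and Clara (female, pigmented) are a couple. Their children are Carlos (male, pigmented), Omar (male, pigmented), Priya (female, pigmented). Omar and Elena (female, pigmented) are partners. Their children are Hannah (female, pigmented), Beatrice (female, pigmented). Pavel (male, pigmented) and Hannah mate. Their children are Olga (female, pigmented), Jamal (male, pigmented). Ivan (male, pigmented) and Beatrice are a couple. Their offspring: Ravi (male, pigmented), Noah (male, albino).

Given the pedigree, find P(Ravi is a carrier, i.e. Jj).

2/3

Ivan is pigmented so carries J and passed j to Noah (jj), so Ivan is Jj.
Beatrice is pigmented so carries J and passed j to Noah (jj), so Beatrice is Jj.
Their cross gives offspring ratios 1/4 JJ : 1/2 Jj : 1/4 jj. Conditioning on Ravi being pigmented, P(Jj) = 1/2 / 3/4 = 2/3.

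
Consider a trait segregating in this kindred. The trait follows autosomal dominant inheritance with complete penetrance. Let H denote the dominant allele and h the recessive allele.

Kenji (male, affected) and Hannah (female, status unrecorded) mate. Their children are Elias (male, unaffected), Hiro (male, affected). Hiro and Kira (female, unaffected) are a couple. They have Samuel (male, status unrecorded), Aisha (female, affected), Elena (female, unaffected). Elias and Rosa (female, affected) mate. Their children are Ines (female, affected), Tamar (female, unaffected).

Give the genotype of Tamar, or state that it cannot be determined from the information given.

hh

Tamar is unaffected, so Tamar is hh.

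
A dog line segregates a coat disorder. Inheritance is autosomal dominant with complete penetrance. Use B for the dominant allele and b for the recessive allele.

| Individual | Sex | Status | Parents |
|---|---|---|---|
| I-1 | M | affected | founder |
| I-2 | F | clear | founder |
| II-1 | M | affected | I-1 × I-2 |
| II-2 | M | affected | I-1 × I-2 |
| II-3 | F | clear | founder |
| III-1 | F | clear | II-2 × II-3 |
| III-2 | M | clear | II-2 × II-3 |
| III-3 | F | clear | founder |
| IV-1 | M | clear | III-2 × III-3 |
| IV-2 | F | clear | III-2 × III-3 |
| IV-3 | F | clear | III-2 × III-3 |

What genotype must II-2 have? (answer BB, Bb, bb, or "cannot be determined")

Bb

From phenotype alone, II-2 is BB or Bb.
II-2 is affected so carries B and received b from I-2 (bb), so II-2 is Bb.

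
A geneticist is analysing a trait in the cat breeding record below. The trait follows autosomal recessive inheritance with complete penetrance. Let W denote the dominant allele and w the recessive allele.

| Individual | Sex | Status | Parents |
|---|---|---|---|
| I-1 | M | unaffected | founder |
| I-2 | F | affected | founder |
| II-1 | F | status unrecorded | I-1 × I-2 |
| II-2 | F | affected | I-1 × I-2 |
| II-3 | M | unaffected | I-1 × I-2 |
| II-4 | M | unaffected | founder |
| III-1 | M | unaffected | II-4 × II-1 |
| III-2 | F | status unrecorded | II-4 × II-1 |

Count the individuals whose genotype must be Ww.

2

Obligate heterozygotes: I-1 is unaffected so carries W and passed w to II-2 (ww), so I-1 is Ww; II-3 is unaffected so carries W and received w from I-2 (ww), so II-3 is Ww.
Every other individual is either homozygous by phenotype or has at least one consistent homozygous assignment, so the count is 2.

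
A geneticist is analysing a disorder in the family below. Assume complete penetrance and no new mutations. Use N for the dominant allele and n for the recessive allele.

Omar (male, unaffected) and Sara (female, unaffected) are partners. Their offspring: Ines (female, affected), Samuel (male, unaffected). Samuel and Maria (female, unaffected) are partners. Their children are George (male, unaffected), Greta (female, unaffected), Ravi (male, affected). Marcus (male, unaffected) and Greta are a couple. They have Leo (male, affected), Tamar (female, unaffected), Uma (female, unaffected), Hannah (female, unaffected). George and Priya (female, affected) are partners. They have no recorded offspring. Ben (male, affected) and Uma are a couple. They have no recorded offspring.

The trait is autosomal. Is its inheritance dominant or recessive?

Omar and Sara are both unaffected yet have an affected child Ines. Under dominance, an affected child requires at least one affected parent, so the trait cannot be dominant.

recessive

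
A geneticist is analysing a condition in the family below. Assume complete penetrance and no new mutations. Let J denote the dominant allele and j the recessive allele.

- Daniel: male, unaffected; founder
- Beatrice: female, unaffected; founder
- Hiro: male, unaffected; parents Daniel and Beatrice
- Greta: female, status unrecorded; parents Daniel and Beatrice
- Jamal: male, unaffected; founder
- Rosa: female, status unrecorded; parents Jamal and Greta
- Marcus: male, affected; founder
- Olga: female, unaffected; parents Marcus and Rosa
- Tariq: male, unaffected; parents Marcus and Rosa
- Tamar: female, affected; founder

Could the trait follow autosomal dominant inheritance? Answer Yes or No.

A consistent assignment under autosomal dominant exists: Daniel jj, Beatrice jj, Hiro jj, Greta jj, Jamal jj, Rosa jj, Marcus Jj, Olga jj, Tariq jj, Tamar JJ.
In this assignment every recorded phenotype matches its genotype and every non-founder's genotype is obtainable from its parents' genotypes, so the pedigree is consistent.

Yes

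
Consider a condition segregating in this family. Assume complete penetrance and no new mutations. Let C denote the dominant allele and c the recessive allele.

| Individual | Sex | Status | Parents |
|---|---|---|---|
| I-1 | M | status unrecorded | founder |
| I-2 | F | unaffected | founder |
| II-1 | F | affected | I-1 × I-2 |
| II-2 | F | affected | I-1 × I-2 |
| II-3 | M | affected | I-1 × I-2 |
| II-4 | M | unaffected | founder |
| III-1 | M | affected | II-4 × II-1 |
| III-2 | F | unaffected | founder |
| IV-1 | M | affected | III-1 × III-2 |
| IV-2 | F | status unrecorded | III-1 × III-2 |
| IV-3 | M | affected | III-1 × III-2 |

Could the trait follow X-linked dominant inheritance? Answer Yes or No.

No

Under X-linked dominant, II-3 (affected, male) cannot arise from I-1 (unrecorded) × I-2 (unaffected).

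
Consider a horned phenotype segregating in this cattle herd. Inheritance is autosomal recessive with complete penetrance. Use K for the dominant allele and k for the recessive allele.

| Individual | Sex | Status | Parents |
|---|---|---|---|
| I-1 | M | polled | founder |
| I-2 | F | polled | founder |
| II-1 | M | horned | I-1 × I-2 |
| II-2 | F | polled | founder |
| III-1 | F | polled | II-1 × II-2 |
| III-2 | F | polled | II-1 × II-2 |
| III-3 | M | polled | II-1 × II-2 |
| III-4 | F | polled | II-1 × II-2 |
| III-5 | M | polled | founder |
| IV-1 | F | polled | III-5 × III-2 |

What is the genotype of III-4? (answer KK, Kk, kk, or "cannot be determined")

Kk

From phenotype alone, III-4 is KK or Kk.
III-4 is polled so carries K and received k from II-1 (kk), so III-4 is Kk.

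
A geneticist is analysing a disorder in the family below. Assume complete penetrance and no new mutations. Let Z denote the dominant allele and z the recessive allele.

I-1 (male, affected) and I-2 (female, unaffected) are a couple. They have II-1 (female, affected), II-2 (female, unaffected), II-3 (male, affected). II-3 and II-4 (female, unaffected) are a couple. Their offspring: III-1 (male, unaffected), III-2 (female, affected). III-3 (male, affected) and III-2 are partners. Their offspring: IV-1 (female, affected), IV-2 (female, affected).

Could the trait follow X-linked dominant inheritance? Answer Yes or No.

No

Under X-linked dominant, II-2 (unaffected, female) cannot arise from I-1 (affected) × I-2 (unaffected).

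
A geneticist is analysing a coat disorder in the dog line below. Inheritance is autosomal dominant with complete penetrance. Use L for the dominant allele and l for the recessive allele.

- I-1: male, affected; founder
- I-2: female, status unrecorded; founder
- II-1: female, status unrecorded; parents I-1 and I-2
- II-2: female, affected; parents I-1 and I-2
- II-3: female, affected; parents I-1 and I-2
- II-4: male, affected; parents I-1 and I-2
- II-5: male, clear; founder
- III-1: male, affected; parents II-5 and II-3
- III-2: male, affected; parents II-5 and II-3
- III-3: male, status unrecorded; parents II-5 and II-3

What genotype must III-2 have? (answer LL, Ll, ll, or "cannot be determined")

From phenotype alone, III-2 is LL or Ll.
III-2 is affected so carries L and received l from II-5 (ll), so III-2 is Ll.

Ll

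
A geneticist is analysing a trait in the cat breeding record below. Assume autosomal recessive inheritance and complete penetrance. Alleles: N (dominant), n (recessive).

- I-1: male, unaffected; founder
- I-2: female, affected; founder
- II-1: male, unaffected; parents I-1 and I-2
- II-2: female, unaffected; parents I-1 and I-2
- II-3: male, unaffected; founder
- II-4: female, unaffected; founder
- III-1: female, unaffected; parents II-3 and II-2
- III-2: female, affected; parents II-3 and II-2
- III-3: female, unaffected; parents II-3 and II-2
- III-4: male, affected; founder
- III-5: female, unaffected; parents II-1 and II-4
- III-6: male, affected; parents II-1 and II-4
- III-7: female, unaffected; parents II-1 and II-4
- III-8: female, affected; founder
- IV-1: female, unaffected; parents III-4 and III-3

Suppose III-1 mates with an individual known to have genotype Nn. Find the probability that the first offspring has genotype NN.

1/3

II-3 is unaffected so carries N and passed n to III-2 (nn), so II-3 is Nn.
II-2 is unaffected so carries N and received n from I-2 (nn), so II-2 is Nn.
III-1 is an unaffected offspring of II-3 (Nn) × II-2 (Nn), whose cross gives 1/4 NN : 1/2 Nn : 1/4 nn; conditioning on being unaffected, III-1 is NN with probability 1/3, Nn with probability 2/3.
Summing over parental genotype combinations, P(offspring has genotype NN) = 1/3·1/2 + 2/3·1/4 = 1/3.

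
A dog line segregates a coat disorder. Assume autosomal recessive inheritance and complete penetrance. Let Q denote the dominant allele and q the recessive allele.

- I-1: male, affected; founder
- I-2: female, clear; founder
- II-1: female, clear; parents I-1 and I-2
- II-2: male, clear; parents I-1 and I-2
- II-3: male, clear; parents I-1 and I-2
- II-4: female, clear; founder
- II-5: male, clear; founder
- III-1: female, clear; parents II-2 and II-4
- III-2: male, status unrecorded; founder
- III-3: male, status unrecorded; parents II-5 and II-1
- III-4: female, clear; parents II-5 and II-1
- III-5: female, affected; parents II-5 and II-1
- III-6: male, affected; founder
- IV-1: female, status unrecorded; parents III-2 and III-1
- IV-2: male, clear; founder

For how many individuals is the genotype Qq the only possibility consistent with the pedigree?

4

Obligate heterozygotes: II-1 is clear so carries Q and received q from I-1 (qq), so II-1 is Qq; II-2 is clear so carries Q and received q from I-1 (qq), so II-2 is Qq; II-3 is clear so carries Q and received q from I-1 (qq), so II-3 is Qq; II-5 is clear so carries Q and passed q to III-5 (qq), so II-5 is Qq.
Every other individual is either homozygous by phenotype or has at least one consistent homozygous assignment, so the count is 4.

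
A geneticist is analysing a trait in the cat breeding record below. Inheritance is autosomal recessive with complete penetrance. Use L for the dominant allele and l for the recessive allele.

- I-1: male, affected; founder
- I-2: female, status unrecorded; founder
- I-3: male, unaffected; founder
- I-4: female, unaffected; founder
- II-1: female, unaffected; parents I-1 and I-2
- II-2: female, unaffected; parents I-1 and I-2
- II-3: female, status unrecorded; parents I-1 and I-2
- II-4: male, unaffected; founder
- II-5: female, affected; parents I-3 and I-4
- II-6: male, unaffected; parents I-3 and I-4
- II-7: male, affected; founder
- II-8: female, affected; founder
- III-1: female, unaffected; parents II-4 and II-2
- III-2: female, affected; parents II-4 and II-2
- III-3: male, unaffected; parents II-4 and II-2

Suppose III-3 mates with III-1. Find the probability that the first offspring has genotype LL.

II-4 is unaffected so carries L and passed l to III-2 (ll), so II-4 is Ll.
II-2 is unaffected so carries L and received l from I-1 (ll), so II-2 is Ll.
III-3 is an unaffected offspring of II-4 (Ll) × II-2 (Ll), whose cross gives 1/4 LL : 1/2 Ll : 1/4 ll; conditioning on being unaffected, III-3 is LL with probability 1/3, Ll with probability 2/3.
III-1 is an unaffected offspring of II-4 (Ll) × II-2 (Ll), whose cross gives 1/4 LL : 1/2 Ll : 1/4 ll; conditioning on being unaffected, III-1 is LL with probability 1/3, Ll with probability 2/3.
Summing over parental genotype combinations, P(offspring has genotype LL) = 1/9·1 + 2/9·1/2 + 2/9·1/2 + 4/9·1/4 = 4/9.

4/9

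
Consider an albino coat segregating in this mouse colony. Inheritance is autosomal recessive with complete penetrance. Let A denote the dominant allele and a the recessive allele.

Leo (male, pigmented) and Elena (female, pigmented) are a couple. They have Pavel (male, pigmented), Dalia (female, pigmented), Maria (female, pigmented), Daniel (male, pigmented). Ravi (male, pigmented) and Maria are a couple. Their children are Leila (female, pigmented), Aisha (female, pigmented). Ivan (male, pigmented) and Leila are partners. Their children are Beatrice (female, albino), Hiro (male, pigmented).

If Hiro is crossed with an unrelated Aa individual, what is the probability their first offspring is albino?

1/6

Ivan is pigmented so carries A and passed a to Beatrice (aa), so Ivan is Aa.
Leila is pigmented so carries A and passed a to Beatrice (aa), so Leila is Aa.
Hiro is a pigmented offspring of Ivan (Aa) × Leila (Aa), whose cross gives 1/4 AA : 1/2 Aa : 1/4 aa; conditioning on being pigmented, Hiro is AA with probability 1/3, Aa with probability 2/3.
Summing over parental genotype combinations, P(offspring is albino) = 2/3·1/4 = 1/6.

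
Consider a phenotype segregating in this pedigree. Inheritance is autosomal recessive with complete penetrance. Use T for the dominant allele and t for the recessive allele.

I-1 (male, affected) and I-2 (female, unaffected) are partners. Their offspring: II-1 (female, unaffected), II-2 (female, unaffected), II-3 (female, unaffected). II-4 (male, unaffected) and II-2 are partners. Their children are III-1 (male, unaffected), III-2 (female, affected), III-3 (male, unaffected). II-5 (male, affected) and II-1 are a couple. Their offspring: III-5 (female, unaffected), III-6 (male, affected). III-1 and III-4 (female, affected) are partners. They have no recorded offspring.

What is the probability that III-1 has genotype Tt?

II-4 is unaffected so carries T and passed t to III-2 (tt), so II-4 is Tt.
II-2 is unaffected so carries T and received t from I-1 (tt), so II-2 is Tt.
Their cross gives offspring ratios 1/4 TT : 1/2 Tt : 1/4 tt. Conditioning on III-1 being unaffected, P(Tt) = 1/2 / 3/4 = 2/3.

2/3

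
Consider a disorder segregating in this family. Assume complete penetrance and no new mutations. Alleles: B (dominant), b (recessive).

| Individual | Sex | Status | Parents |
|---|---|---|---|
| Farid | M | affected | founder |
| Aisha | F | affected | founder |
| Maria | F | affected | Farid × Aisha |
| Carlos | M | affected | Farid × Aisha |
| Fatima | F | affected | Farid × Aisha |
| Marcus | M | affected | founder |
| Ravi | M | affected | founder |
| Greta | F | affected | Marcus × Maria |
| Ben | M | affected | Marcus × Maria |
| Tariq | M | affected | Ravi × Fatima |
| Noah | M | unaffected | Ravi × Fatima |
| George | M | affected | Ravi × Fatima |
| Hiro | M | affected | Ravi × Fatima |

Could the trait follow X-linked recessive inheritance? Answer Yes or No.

Under X-linked recessive, Noah (unaffected, male) cannot arise from Ravi (affected) × Fatima (affected).

No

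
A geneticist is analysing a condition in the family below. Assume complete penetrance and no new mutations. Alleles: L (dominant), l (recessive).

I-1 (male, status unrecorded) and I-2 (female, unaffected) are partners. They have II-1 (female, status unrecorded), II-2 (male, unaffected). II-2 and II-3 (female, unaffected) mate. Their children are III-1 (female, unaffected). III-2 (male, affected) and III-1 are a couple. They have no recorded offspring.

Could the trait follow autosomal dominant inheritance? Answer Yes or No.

Yes

A consistent assignment under autosomal dominant exists: I-1 Ll, I-2 ll, II-1 Ll, II-2 ll, II-3 ll, III-1 ll, III-2 LL.
In this assignment every recorded phenotype matches its genotype and every non-founder's genotype is obtainable from its parents' genotypes, so the pedigree is consistent.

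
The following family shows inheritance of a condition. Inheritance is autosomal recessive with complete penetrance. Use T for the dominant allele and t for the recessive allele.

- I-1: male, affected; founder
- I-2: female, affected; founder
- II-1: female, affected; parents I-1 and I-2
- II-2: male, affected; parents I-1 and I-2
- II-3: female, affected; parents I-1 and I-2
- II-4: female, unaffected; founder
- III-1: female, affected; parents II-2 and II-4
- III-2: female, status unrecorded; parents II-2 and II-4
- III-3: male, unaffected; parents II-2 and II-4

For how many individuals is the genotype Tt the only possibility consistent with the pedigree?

2

Obligate heterozygotes: II-4 is unaffected so carries T and passed t to III-1 (tt), so II-4 is Tt; III-3 is unaffected so carries T and received t from II-2 (tt), so III-3 is Tt.
Every other individual is either homozygous by phenotype or has at least one consistent homozygous assignment, so the count is 2.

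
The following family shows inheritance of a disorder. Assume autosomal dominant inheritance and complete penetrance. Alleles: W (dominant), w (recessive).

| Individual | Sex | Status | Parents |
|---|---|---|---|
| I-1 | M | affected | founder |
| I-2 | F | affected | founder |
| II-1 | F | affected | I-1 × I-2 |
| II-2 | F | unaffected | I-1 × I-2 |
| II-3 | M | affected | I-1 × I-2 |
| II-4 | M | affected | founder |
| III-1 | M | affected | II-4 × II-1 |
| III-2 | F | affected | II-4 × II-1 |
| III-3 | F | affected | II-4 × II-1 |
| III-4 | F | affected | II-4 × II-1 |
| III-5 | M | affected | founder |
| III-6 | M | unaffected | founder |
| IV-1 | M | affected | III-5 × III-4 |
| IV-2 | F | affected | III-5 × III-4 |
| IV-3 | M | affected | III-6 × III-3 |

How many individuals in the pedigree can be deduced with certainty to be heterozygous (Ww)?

Obligate heterozygotes: I-1 is affected so carries W and passed w to II-2 (ww), so I-1 is Ww; I-2 is affected so carries W and passed w to II-2 (ww), so I-2 is Ww; IV-3 is affected so carries W and received w from III-6 (ww), so IV-3 is Ww.
Every other individual is either homozygous by phenotype or has at least one consistent homozygous assignment, so the count is 3.

3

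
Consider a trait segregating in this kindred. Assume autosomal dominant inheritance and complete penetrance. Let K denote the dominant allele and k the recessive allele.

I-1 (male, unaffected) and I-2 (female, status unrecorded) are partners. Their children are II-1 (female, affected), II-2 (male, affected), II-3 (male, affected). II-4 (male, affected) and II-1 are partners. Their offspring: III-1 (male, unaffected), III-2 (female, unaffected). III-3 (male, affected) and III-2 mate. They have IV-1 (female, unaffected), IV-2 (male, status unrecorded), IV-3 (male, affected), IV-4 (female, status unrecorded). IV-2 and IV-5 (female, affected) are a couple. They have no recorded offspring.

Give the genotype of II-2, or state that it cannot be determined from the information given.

From phenotype alone, II-2 is KK or Kk.
II-2 is affected so carries K and received k from I-1 (kk), so II-2 is Kk.

Kk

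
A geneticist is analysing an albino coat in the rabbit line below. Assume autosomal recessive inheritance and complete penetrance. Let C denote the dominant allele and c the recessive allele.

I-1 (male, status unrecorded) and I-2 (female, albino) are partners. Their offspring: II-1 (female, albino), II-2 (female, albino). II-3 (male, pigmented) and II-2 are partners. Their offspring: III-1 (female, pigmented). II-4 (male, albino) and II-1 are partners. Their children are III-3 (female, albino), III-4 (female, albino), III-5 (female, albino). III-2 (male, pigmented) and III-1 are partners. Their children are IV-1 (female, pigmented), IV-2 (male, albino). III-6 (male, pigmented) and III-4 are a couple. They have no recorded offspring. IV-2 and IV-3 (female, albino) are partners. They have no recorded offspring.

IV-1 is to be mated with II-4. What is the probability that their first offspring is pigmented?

2/3

III-2 is pigmented so carries C and passed c to IV-2 (cc), so III-2 is Cc.
III-1 is pigmented so carries C and received c from II-2 (cc), so III-1 is Cc.
IV-1 is a pigmented offspring of III-2 (Cc) × III-1 (Cc), whose cross gives 1/4 CC : 1/2 Cc : 1/4 cc; conditioning on being pigmented, IV-1 is CC with probability 1/3, Cc with probability 2/3.
II-4 is albino, so II-4 is cc.
Summing over parental genotype combinations, P(offspring is pigmented) = 1/3·1 + 2/3·1/2 = 2/3.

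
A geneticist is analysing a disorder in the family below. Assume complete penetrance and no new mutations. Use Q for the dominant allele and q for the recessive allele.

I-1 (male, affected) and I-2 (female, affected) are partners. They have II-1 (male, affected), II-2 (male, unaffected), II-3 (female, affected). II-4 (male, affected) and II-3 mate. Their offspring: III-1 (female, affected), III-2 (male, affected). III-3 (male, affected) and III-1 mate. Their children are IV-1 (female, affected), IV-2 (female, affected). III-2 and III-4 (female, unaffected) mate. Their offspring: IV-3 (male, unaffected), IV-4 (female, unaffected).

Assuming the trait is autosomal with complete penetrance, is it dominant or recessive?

dominant

I-1 and I-2 are both affected yet have an unaffected child II-2. Under a recessive model two affected parents are homozygous and every child would be affected, so the trait cannot be recessive.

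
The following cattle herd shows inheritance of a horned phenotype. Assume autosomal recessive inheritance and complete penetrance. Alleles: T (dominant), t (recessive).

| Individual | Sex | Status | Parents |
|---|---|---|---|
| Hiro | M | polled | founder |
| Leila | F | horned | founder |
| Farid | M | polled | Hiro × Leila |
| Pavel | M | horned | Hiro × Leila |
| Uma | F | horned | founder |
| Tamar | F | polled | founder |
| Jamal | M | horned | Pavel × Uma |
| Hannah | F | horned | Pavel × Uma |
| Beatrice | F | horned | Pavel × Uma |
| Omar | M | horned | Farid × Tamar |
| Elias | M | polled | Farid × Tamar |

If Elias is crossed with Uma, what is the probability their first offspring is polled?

Farid is polled so carries T and received t from Leila (tt), so Farid is Tt.
Tamar is polled so carries T and passed t to Omar (tt), so Tamar is Tt.
Elias is a polled offspring of Farid (Tt) × Tamar (Tt), whose cross gives 1/4 TT : 1/2 Tt : 1/4 tt; conditioning on being polled, Elias is TT with probability 1/3, Tt with probability 2/3.
Uma is horned, so Uma is tt.
Summing over parental genotype combinations, P(offspring is polled) = 1/3·1 + 2/3·1/2 = 2/3.

2/3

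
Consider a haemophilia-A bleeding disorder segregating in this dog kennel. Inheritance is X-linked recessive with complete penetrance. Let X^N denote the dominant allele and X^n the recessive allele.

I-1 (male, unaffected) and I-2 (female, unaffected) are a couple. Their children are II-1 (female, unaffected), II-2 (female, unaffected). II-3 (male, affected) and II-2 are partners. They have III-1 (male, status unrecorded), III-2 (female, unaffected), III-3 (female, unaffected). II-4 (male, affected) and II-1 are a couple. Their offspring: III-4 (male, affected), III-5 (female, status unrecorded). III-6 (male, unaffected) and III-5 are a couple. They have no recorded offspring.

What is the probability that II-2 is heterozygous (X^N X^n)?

I-1 is unaffected, so I-1 is X^N Y.
I-2 is unaffected so carries N and passed n to II-1 (X^N X^n, whose N came from I-1), so I-2 is X^N X^n.
Their cross gives offspring ratios 1/2 X^N X^N : 1/2 X^N X^n. Conditioning on II-2 being unaffected, P(X^N X^n) = 1/2 / 1 = 1/2 before taking II-2's own offspring into account.
II-3 is affected, so II-3 is X^n Y.
Now use II-2's offspring. Probability of each recorded status — unaffected daughter III-2: 1/2 if II-2 is X^N X^n, 1 if X^N X^N; unaffected daughter III-3: 1/2 if II-2 is X^N X^n, 1 if X^N X^N. (III-1: equally likely either way, so uninformative.)
Bayes: P(X^N X^n) = 1/2·1/4 / (1/2·1/4 + 1/2·1) = 1/5.

1/5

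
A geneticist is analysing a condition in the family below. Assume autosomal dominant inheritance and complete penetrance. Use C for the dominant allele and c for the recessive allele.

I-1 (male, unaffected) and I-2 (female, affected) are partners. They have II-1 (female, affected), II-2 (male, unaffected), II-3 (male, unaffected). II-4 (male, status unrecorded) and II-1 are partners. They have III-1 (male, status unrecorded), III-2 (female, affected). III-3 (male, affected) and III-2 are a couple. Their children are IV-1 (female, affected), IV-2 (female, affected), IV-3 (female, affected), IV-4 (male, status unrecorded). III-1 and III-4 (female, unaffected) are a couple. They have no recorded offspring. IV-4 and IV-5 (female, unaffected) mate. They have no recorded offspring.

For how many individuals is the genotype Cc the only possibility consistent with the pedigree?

2

Obligate heterozygotes: I-2 is affected so carries C and passed c to II-2 (cc), so I-2 is Cc; II-1 is affected so carries C and received c from I-1 (cc), so II-1 is Cc.
Every other individual is either homozygous by phenotype or has at least one consistent homozygous assignment, so the count is 2.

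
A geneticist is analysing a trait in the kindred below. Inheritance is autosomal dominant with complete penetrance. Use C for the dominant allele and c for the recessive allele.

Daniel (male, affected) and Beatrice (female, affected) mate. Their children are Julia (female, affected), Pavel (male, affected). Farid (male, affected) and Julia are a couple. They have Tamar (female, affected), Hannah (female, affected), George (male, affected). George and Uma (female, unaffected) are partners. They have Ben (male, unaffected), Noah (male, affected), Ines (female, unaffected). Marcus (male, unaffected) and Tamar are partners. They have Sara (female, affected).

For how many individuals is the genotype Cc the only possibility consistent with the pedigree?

Obligate heterozygotes: George is affected so carries C and passed c to Ben (cc), so George is Cc; Noah is affected so carries C and received c from Uma (cc), so Noah is Cc; Sara is affected so carries C and received c from Marcus (cc), so Sara is Cc.
Every other individual is either homozygous by phenotype or has at least one consistent homozygous assignment, so the count is 3.

3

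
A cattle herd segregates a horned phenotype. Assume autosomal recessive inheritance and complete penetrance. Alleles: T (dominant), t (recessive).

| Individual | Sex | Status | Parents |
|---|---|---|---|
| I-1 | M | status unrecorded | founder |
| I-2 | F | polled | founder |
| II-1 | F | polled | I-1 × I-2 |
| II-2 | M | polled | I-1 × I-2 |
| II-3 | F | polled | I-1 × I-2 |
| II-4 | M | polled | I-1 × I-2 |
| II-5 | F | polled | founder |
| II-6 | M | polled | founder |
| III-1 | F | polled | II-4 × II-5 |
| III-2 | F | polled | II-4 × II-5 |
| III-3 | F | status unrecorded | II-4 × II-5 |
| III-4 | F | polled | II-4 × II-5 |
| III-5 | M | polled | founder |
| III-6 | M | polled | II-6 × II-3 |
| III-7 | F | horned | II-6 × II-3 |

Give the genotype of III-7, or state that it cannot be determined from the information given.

III-7 is horned, so III-7 is tt.

tt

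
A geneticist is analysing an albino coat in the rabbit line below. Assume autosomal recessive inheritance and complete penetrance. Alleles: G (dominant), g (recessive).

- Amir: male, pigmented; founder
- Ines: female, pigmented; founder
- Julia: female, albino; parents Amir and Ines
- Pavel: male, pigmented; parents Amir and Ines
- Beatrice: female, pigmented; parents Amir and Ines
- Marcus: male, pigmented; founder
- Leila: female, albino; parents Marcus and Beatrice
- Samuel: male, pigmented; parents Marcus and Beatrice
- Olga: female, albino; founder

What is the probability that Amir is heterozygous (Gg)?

Amir is pigmented so carries G and passed g to Julia (gg), so Amir is Gg, giving P(Gg) = 1.

1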